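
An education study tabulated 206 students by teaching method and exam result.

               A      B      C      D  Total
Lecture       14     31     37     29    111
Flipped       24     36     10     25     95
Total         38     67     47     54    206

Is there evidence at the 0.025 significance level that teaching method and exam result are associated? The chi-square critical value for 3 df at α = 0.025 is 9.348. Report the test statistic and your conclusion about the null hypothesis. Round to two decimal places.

Grand total N = 206.
Expected counts (row total × column total / N):
  Lecture, A: 111×38/206 = 20.476
  Lecture, B: 111×67/206 = 36.102
  Lecture, C: 111×47/206 = 25.325
  Lecture, D: 111×54/206 = 29.097
  Flipped, A: 95×38/206 = 17.524
  Flipped, B: 95×67/206 = 30.898
  Flipped, C: 95×47/206 = 21.675
  Flipped, D: 95×54/206 = 24.903
Contributions (O − E)²/E:
  (14 − 20.476)²/20.476 = 2.0482
  (31 − 36.102)²/36.102 = 0.7210
  (37 − 25.325)²/25.325 = 5.3823
  (29 − 29.097)²/29.097 = 0.0003
  (24 − 17.524)²/17.524 = 2.3932
  (36 − 30.898)²/30.898 = 0.8425
  (10 − 21.675)²/21.675 = 6.2886
  (25 − 24.903)²/24.903 = 0.0004
χ² = 2.0482 + 0.7210 + 5.3823 + 0.0003 + 2.3932 + 0.8425 + 6.2886 + 0.0004 = 17.68
df = (2−1)(4−1) = 3. Since 17.68 > 9.348, reject the null hypothesis of independence at α = 0.025.

17.68; reject H₀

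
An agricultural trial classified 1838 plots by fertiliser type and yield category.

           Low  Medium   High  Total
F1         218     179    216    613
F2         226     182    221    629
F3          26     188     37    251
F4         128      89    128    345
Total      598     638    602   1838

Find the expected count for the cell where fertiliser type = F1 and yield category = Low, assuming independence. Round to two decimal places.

199.44

Row total (F1) = 613; column total (Low) = 598; grand total N = 1838.
Expected count = (row total × column total) / N = 613 × 598 / 1838 = 199.44.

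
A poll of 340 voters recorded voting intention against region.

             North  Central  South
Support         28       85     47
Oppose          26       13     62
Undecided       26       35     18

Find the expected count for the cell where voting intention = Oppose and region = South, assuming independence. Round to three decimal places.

Row total (Oppose) = 101; column total (South) = 127; grand total N = 340.
Expected count = (row total × column total) / N = 101 × 127 / 340 = 37.726.

37.726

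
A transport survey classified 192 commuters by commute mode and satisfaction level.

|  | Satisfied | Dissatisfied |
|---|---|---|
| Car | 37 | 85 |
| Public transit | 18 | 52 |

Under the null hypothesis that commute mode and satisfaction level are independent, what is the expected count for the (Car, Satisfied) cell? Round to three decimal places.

34.948

Row total (Car) = 122; column total (Satisfied) = 55; grand total N = 192.
Expected count = (row total × column total) / N = 122 × 55 / 192 = 34.948.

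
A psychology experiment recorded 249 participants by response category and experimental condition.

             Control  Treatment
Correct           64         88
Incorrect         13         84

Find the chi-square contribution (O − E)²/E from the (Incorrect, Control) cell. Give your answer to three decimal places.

9.630

Row total (Incorrect) = 97; column total (Control) = 77; N = 249.
Expected count E = 97 × 77 / 249 = 29.9960.
Contribution = (O − E)²/E = (13 − 29.9960)² / 29.9960 = 9.630.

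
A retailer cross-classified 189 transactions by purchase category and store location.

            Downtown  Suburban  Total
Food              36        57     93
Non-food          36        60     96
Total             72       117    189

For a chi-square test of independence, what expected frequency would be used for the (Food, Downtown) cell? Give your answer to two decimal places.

Row total (Food) = 93; column total (Downtown) = 72; grand total N = 189.
Expected count = (row total × column total) / N = 93 × 72 / 189 = 35.43.

35.43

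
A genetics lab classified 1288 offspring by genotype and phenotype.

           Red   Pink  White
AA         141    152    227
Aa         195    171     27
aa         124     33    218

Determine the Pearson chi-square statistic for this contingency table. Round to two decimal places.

266.52

Row totals: 520, 393, 375. Column totals: 460, 356, 472. Grand total N = 1288.
Expected counts (row total × column total / N):
  AA, Red: 520×460/1288 = 185.714
  AA, Pink: 520×356/1288 = 143.727
  AA, White: 520×472/1288 = 190.559
  Aa, Red: 393×460/1288 = 140.357
  Aa, Pink: 393×356/1288 = 108.624
  Aa, White: 393×472/1288 = 144.019
  aa, Red: 375×460/1288 = 133.929
  aa, Pink: 375×356/1288 = 103.649
  aa, White: 375×472/1288 = 137.422
Contributions (O − E)²/E:
  (141 − 185.714)²/185.714 = 10.7657
  (152 − 143.727)²/143.727 = 0.4762
  (227 − 190.559)²/190.559 = 6.9687
  (195 − 140.357)²/140.357 = 21.2733
  (171 − 108.624)²/108.624 = 35.8187
  (27 − 144.019)²/144.019 = 95.0808
  (124 − 133.929)²/133.929 = 0.7361
  (33 − 103.649)²/103.649 = 48.1556
  (218 − 137.422)²/137.422 = 47.2473
χ² = 10.7657 + 0.4762 + 6.9687 + 21.2733 + 35.8187 + 95.0808 + 0.7361 + 48.1556 + 47.2473 = 266.52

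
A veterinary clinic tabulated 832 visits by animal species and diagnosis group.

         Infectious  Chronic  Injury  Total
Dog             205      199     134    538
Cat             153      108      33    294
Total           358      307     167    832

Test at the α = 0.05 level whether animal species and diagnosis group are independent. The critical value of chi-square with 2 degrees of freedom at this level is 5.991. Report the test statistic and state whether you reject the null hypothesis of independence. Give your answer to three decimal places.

26.317; reject H₀

Grand total N = 832.
Expected counts (row total × column total / N):
  Dog, Infectious: 538×358/832 = 231.4952
  Dog, Chronic: 538×307/832 = 198.5168
  Dog, Injury: 538×167/832 = 107.9880
  Cat, Infectious: 294×358/832 = 126.5048
  Cat, Chronic: 294×307/832 = 108.4832
  Cat, Injury: 294×167/832 = 59.0120
Contributions (O − E)²/E:
  (205 − 231.4952)²/231.4952 = 3.0324
  (199 − 198.5168)²/198.5168 = 0.0012
  (134 − 107.9880)²/107.9880 = 6.2657
  (153 − 126.5048)²/126.5048 = 5.5492
  (108 − 108.4832)²/108.4832 = 0.0022
  (33 − 59.0120)²/59.0120 = 11.4659
χ² = 3.0324 + 0.0012 + 6.2657 + 5.5492 + 0.0022 + 11.4659 = 26.317
df = (2−1)(3−1) = 2. Since 26.317 > 5.991, reject the null hypothesis of independence at α = 0.05.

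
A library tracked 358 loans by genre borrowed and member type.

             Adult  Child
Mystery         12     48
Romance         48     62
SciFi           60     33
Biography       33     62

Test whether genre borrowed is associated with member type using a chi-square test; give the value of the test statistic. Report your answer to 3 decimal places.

Row totals: 60, 110, 93, 95. Column totals: 153, 205. Grand total N = 358.
Expected counts (row total × column total / N):
  Mystery, Adult: 60×153/358 = 25.6425
  Mystery, Child: 60×205/358 = 34.3575
  Romance, Adult: 110×153/358 = 47.0112
  Romance, Child: 110×205/358 = 62.9888
  SciFi, Adult: 93×153/358 = 39.7458
  SciFi, Child: 93×205/358 = 53.2542
  Biography, Adult: 95×153/358 = 40.6006
  Biography, Child: 95×205/358 = 54.3994
Contributions (O − E)²/E:
  (12 − 25.6425)²/25.6425 = 7.2582
  (48 − 34.3575)²/34.3575 = 5.4171
  (48 − 47.0112)²/47.0112 = 0.0208
  (62 − 62.9888)²/62.9888 = 0.0155
  (60 − 39.7458)²/39.7458 = 10.3214
  (33 − 53.2542)²/53.2542 = 7.7033
  (33 − 40.6006)²/40.6006 = 1.4229
  (62 − 54.3994)²/54.3994 = 1.0619
χ² = 7.2582 + 5.4171 + 0.0208 + 0.0155 + 10.3214 + 7.7033 + 1.4229 + 1.0619 = 33.221

33.221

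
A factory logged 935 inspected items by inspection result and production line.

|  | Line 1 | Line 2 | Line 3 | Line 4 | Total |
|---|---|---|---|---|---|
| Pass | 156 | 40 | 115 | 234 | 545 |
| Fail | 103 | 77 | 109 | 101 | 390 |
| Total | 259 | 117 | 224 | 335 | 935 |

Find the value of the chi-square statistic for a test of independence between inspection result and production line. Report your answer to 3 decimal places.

Grand total N = 935.
Expected counts (row total × column total / N):
  Pass, Line 1: 545×259/935 = 150.9679
  Pass, Line 2: 545×117/935 = 68.1979
  Pass, Line 3: 545×224/935 = 130.5668
  Pass, Line 4: 545×335/935 = 195.2674
  Fail, Line 1: 390×259/935 = 108.0321
  Fail, Line 2: 390×117/935 = 48.8021
  Fail, Line 3: 390×224/935 = 93.4332
  Fail, Line 4: 390×335/935 = 139.7326
Contributions (O − E)²/E:
  (156 − 150.9679)²/150.9679 = 0.1677
  (40 − 68.1979)²/68.1979 = 11.6590
  (115 − 130.5668)²/130.5668 = 1.8559
  (234 − 195.2674)²/195.2674 = 7.6829
  (103 − 108.0321)²/108.0321 = 0.2344
  (77 − 48.8021)²/48.8021 = 16.2928
  (109 − 93.4332)²/93.4332 = 2.5936
  (101 − 139.7326)²/139.7326 = 10.7363
χ² = 0.1677 + 11.6590 + 1.8559 + 7.6829 + 0.2344 + 16.2928 + 2.5936 + 10.7363 = 51.223

51.223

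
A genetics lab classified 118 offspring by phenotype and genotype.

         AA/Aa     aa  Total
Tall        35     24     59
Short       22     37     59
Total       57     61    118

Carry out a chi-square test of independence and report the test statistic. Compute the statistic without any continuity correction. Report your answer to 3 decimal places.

Grand total N = 118.
Expected counts (row total × column total / N):
  Tall, AA/Aa: 59×57/118 = 28.5000
  Tall, aa: 59×61/118 = 30.5000
  Short, AA/Aa: 59×57/118 = 28.5000
  Short, aa: 59×61/118 = 30.5000
Contributions (O − E)²/E:
  (35 − 28.5000)²/28.5000 = 1.4825
  (24 − 30.5000)²/30.5000 = 1.3852
  (22 − 28.5000)²/28.5000 = 1.4825
  (37 − 30.5000)²/30.5000 = 1.3852
χ² = 1.4825 + 1.3852 + 1.4825 + 1.3852 = 5.735

5.735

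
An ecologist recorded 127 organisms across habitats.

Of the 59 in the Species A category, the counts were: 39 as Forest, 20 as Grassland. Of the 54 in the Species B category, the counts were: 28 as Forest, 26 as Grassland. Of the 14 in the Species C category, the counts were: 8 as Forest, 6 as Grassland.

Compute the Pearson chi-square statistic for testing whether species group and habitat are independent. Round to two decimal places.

Row totals: 59, 54, 14. Column totals: 75, 52. Grand total N = 127.
Expected counts (row total × column total / N):
  Species A, Forest: 59×75/127 = 34.843
  Species A, Grassland: 59×52/127 = 24.157
  Species B, Forest: 54×75/127 = 31.890
  Species B, Grassland: 54×52/127 = 22.110
  Species C, Forest: 14×75/127 = 8.268
  Species C, Grassland: 14×52/127 = 5.732
Contributions (O − E)²/E:
  (39 − 34.843)²/34.843 = 0.4960
  (20 − 24.157)²/24.157 = 0.7153
  (28 − 31.890)²/31.890 = 0.4745
  (26 − 22.110)²/22.110 = 0.6844
  (8 − 8.268)²/8.268 = 0.0087
  (6 − 5.732)²/5.732 = 0.0125
χ² = 0.4960 + 0.7153 + 0.4745 + 0.6844 + 0.0087 + 0.0125 = 2.39

2.39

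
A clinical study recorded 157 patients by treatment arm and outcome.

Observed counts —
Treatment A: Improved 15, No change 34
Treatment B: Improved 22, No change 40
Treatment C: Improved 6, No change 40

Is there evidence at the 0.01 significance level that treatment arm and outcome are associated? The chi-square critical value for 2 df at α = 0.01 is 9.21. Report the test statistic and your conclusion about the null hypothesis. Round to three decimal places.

7.059; fail to reject H₀

Row totals: 49, 62, 46. Column totals: 43, 114. Grand total N = 157.
Expected counts (row total × column total / N):
  Treatment A, Improved: 49×43/157 = 13.4204
  Treatment A, No change: 49×114/157 = 35.5796
  Treatment B, Improved: 62×43/157 = 16.9809
  Treatment B, No change: 62×114/157 = 45.0191
  Treatment C, Improved: 46×43/157 = 12.5987
  Treatment C, No change: 46×114/157 = 33.4013
Contributions (O − E)²/E:
  (15 − 13.4204)²/13.4204 = 0.1859
  (34 − 35.5796)²/35.5796 = 0.0701
  (22 − 16.9809)²/16.9809 = 1.4835
  (40 − 45.0191)²/45.0191 = 0.5596
  (6 − 12.5987)²/12.5987 = 3.4561
  (40 − 33.4013)²/33.4013 = 1.3036
χ² = 0.1859 + 0.0701 + 1.4835 + 0.5596 + 3.4561 + 1.3036 = 7.059
df = (3−1)(2−1) = 2. Since 7.059 < 9.21, fail to reject the null hypothesis of independence at α = 0.01.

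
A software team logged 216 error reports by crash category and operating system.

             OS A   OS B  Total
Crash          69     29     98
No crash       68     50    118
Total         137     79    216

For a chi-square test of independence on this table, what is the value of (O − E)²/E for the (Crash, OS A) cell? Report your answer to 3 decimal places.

Row total (Crash) = 98; column total (OS A) = 137; N = 216.
Expected count E = 98 × 137 / 216 = 62.1574.
Contribution = (O − E)²/E = (69 − 62.1574)² / 62.1574 = 0.753.

0.753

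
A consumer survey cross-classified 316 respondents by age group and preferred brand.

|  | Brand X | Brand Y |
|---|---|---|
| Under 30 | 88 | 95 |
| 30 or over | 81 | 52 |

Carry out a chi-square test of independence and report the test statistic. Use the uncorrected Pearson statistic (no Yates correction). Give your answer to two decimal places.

5.08

Row totals: 183, 133. Column totals: 169, 147. Grand total N = 316.
Expected counts (row total × column total / N):
  Under 30, Brand X: 183×169/316 = 97.870
  Under 30, Brand Y: 183×147/316 = 85.130
  30 or over, Brand X: 133×169/316 = 71.130
  30 or over, Brand Y: 133×147/316 = 61.870
Contributions (O − E)²/E:
  (88 − 97.870)²/97.870 = 0.9954
  (95 − 85.130)²/85.130 = 1.1443
  (81 − 71.130)²/71.130 = 1.3696
  (52 − 61.870)²/61.870 = 1.5745
χ² = 0.9954 + 1.1443 + 1.3696 + 1.5745 = 5.08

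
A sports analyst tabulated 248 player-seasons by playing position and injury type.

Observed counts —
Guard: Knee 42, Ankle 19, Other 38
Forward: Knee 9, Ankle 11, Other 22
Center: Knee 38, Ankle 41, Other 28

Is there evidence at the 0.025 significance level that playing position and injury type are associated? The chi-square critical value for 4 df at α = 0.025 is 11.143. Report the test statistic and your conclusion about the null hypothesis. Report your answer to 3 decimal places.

16.536; reject H₀

Row totals: 99, 42, 107. Column totals: 89, 71, 88. Grand total N = 248.
Expected counts (row total × column total / N):
  Guard, Knee: 99×89/248 = 35.5282
  Guard, Ankle: 99×71/248 = 28.3427
  Guard, Other: 99×88/248 = 35.1290
  Forward, Knee: 42×89/248 = 15.0726
  Forward, Ankle: 42×71/248 = 12.0242
  Forward, Other: 42×88/248 = 14.9032
  Center, Knee: 107×89/248 = 38.3992
  Center, Ankle: 107×71/248 = 30.6331
  Center, Other: 107×88/248 = 37.9677
Contributions (O − E)²/E:
  (42 − 35.5282)²/35.5282 = 1.1789
  (19 − 28.3427)²/28.3427 = 3.0797
  (38 − 35.1290)²/35.1290 = 0.2346
  (9 − 15.0726)²/15.0726 = 2.4466
  (11 − 12.0242)²/12.0242 = 0.0872
  (22 − 14.9032)²/14.9032 = 3.3794
  (38 − 38.3992)²/38.3992 = 0.0042
  (41 − 30.6331)²/30.6331 = 3.5084
  (28 − 37.9677)²/37.9677 = 2.6168
χ² = 1.1789 + 3.0797 + 0.2346 + 2.4466 + 0.0872 + 3.3794 + 0.0042 + 3.5084 + 2.6168 = 16.536
df = (3−1)(3−1) = 4. Since 16.536 > 11.143, reject the null hypothesis of independence at α = 0.025.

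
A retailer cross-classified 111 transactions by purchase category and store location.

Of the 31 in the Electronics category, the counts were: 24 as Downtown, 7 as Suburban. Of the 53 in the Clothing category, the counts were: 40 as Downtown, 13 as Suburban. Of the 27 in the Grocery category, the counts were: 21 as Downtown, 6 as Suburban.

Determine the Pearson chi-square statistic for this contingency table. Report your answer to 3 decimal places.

0.070

Row totals: 31, 53, 27. Column totals: 85, 26. Grand total N = 111.
Expected counts (row total × column total / N):
  Electronics, Downtown: 31×85/111 = 23.7387
  Electronics, Suburban: 31×26/111 = 7.2613
  Clothing, Downtown: 53×85/111 = 40.5856
  Clothing, Suburban: 53×26/111 = 12.4144
  Grocery, Downtown: 27×85/111 = 20.6757
  Grocery, Suburban: 27×26/111 = 6.3243
Contributions (O − E)²/E:
  (24 − 23.7387)²/23.7387 = 0.0029
  (7 − 7.2613)²/7.2613 = 0.0094
  (40 − 40.5856)²/40.5856 = 0.0084
  (13 − 12.4144)²/12.4144 = 0.0276
  (21 − 20.6757)²/20.6757 = 0.0051
  (6 − 6.3243)²/6.3243 = 0.0166
χ² = 0.0029 + 0.0094 + 0.0084 + 0.0276 + 0.0051 + 0.0166 = 0.070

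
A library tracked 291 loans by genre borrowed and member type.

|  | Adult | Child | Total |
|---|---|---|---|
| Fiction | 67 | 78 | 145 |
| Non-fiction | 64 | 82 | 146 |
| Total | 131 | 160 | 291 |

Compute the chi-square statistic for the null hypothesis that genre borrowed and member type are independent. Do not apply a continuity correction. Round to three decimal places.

0.165

Grand total N = 291.
Expected counts (row total × column total / N):
  Fiction, Adult: 145×131/291 = 65.2749
  Fiction, Child: 145×160/291 = 79.7251
  Non-fiction, Adult: 146×131/291 = 65.7251
  Non-fiction, Child: 146×160/291 = 80.2749
Contributions (O − E)²/E:
  (67 − 65.2749)²/65.2749 = 0.0456
  (78 − 79.7251)²/79.7251 = 0.0373
  (64 − 65.7251)²/65.7251 = 0.0453
  (82 − 80.2749)²/80.2749 = 0.0371
χ² = 0.0456 + 0.0373 + 0.0453 + 0.0371 = 0.165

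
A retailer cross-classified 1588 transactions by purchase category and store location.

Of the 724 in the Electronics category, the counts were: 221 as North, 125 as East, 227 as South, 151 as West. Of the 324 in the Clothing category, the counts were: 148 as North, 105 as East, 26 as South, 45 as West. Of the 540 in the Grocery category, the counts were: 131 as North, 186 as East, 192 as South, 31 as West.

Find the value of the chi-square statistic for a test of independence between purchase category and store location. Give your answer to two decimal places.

Row totals: 724, 324, 540. Column totals: 500, 416, 445, 227. Grand total N = 1588.
Expected counts (row total × column total / N):
  Electronics, North: 724×500/1588 = 227.960
  Electronics, East: 724×416/1588 = 189.662
  Electronics, South: 724×445/1588 = 202.884
  Electronics, West: 724×227/1588 = 103.494
  Clothing, North: 324×500/1588 = 102.015
  Clothing, East: 324×416/1588 = 84.877
  Clothing, South: 324×445/1588 = 90.793
  Clothing, West: 324×227/1588 = 46.315
  Grocery, North: 540×500/1588 = 170.025
  Grocery, East: 540×416/1588 = 141.461
  Grocery, South: 540×445/1588 = 151.322
  Grocery, West: 540×227/1588 = 77.191
Contributions (O − E)²/E:
  (221 − 227.960)²/227.960 = 0.2125
  (125 − 189.662)²/189.662 = 22.0454
  (227 − 202.884)²/202.884 = 2.8666
  (151 − 103.494)²/103.494 = 21.8063
  (148 − 102.015)²/102.015 = 20.7285
  (105 − 84.877)²/84.877 = 4.7708
  (26 − 90.793)²/90.793 = 46.2385
  (45 − 46.315)²/46.315 = 0.0373
  (131 − 170.025)²/170.025 = 8.9572
  (186 − 141.461)²/141.461 = 14.0231
  (192 − 151.322)²/151.322 = 10.9350
  (31 − 77.191)²/77.191 = 27.6406
χ² = 0.2125 + 22.0454 + 2.8666 + 21.8063 + 20.7285 + 4.7708 + 46.2385 + 0.0373 + 8.9572 + 14.0231 + 10.9350 + 27.6406 = 180.26

180.26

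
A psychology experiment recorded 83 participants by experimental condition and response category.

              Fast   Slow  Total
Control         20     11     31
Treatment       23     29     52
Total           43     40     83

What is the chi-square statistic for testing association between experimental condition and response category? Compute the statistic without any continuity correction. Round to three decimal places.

Grand total N = 83.
Expected counts (row total × column total / N):
  Control, Fast: 31×43/83 = 16.0602
  Control, Slow: 31×40/83 = 14.9398
  Treatment, Fast: 52×43/83 = 26.9398
  Treatment, Slow: 52×40/83 = 25.0602
Contributions (O − E)²/E:
  (20 − 16.0602)²/16.0602 = 0.9665
  (11 − 14.9398)²/14.9398 = 1.0390
  (23 − 26.9398)²/26.9398 = 0.5762
  (29 − 25.0602)²/25.0602 = 0.6194
χ² = 0.9665 + 1.0390 + 0.5762 + 0.6194 = 3.201

3.201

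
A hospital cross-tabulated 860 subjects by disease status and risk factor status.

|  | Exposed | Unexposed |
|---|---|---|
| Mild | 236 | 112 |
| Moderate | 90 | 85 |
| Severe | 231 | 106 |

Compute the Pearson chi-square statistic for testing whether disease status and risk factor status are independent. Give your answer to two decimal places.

Row totals: 348, 175, 337. Column totals: 557, 303. Grand total N = 860.
Expected counts (row total × column total / N):
  Mild, Exposed: 348×557/860 = 225.391
  Mild, Unexposed: 348×303/860 = 122.609
  Moderate, Exposed: 175×557/860 = 113.343
  Moderate, Unexposed: 175×303/860 = 61.657
  Severe, Exposed: 337×557/860 = 218.266
  Severe, Unexposed: 337×303/860 = 118.734
Contributions (O − E)²/E:
  (236 − 225.391)²/225.391 = 0.4994
  (112 − 122.609)²/122.609 = 0.9180
  (90 − 113.343)²/113.343 = 4.8075
  (85 − 61.657)²/61.657 = 8.8375
  (231 − 218.266)²/218.266 = 0.7429
  (106 − 118.734)²/118.734 = 1.3657
χ² = 0.4994 + 0.9180 + 4.8075 + 8.8375 + 0.7429 + 1.3657 = 17.17

17.17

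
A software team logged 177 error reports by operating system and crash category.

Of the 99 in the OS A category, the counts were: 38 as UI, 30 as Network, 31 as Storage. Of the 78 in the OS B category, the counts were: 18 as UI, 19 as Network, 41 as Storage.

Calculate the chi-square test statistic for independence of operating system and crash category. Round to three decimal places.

Row totals: 99, 78. Column totals: 56, 49, 72. Grand total N = 177.
Expected counts (row total × column total / N):
  OS A, UI: 99×56/177 = 31.3220
  OS A, Network: 99×49/177 = 27.4068
  OS A, Storage: 99×72/177 = 40.2712
  OS B, UI: 78×56/177 = 24.6780
  OS B, Network: 78×49/177 = 21.5932
  OS B, Storage: 78×72/177 = 31.7288
Contributions (O − E)²/E:
  (38 − 31.3220)²/31.3220 = 1.4238
  (30 − 27.4068)²/27.4068 = 0.2454
  (31 − 40.2712)²/40.2712 = 2.1344
  (18 − 24.6780)²/24.6780 = 1.8071
  (19 − 21.5932)²/21.5932 = 0.3114
  (41 − 31.7288)²/31.7288 = 2.7091
χ² = 1.4238 + 0.2454 + 2.1344 + 1.8071 + 0.3114 + 2.7091 = 8.631

8.631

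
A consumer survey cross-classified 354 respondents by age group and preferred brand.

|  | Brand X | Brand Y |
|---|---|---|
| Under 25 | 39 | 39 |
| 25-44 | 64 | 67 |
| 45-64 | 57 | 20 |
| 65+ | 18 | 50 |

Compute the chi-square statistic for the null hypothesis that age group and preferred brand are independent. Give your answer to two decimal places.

32.90

Row totals: 78, 131, 77, 68. Column totals: 178, 176. Grand total N = 354.
Expected counts (row total × column total / N):
  Under 25, Brand X: 78×178/354 = 39.2203
  Under 25, Brand Y: 78×176/354 = 38.7797
  25-44, Brand X: 131×178/354 = 65.8701
  25-44, Brand Y: 131×176/354 = 65.1299
  45-64, Brand X: 77×178/354 = 38.7175
  45-64, Brand Y: 77×176/354 = 38.2825
  65+, Brand X: 68×178/354 = 34.1921
  65+, Brand Y: 68×176/354 = 33.8079
Contributions (O − E)²/E:
  (39 − 39.2203)²/39.2203 = 0.0012
  (39 − 38.7797)²/38.7797 = 0.0013
  (64 − 65.8701)²/65.8701 = 0.0531
  (67 − 65.1299)²/65.1299 = 0.0537
  (57 − 38.7175)²/38.7175 = 8.6330
  (20 − 38.2825)²/38.2825 = 8.7311
  (18 − 34.1921)²/34.1921 = 7.6680
  (50 − 33.8079)²/33.8079 = 7.7551
χ² = 0.0012 + 0.0013 + 0.0531 + 0.0537 + 8.6330 + 8.7311 + 7.6680 + 7.7551 = 32.90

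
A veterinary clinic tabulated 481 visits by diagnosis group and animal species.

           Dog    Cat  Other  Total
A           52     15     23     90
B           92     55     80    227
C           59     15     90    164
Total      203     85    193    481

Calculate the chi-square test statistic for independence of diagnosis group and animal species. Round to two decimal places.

Grand total N = 481.
Expected counts (row total × column total / N):
  A, Dog: 90×203/481 = 37.983
  A, Cat: 90×85/481 = 15.904
  A, Other: 90×193/481 = 36.112
  B, Dog: 227×203/481 = 95.802
  B, Cat: 227×85/481 = 40.114
  B, Other: 227×193/481 = 91.083
  C, Dog: 164×203/481 = 69.214
  C, Cat: 164×85/481 = 28.981
  C, Other: 164×193/481 = 65.805
Contributions (O − E)²/E:
  (52 − 37.983)²/37.983 = 5.1727
  (15 − 15.904)²/15.904 = 0.0514
  (23 − 36.112)²/36.112 = 4.7609
  (92 − 95.802)²/95.802 = 0.1509
  (55 − 40.114)²/40.114 = 5.5241
  (80 − 91.083)²/91.083 = 1.3486
  (59 − 69.214)²/69.214 = 1.5073
  (15 − 28.981)²/28.981 = 6.7447
  (90 − 65.805)²/65.805 = 8.8960
χ² = 5.1727 + 0.0514 + 4.7609 + 0.1509 + 5.5241 + 1.3486 + 1.5073 + 6.7447 + 8.8960 = 34.16

34.16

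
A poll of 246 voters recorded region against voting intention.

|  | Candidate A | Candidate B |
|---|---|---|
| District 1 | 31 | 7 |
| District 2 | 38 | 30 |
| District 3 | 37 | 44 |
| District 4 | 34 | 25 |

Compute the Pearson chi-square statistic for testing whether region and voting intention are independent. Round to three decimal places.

Row totals: 38, 68, 81, 59. Column totals: 140, 106. Grand total N = 246.
Expected counts (row total × column total / N):
  District 1, Candidate A: 38×140/246 = 21.6260
  District 1, Candidate B: 38×106/246 = 16.3740
  District 2, Candidate A: 68×140/246 = 38.6992
  District 2, Candidate B: 68×106/246 = 29.3008
  District 3, Candidate A: 81×140/246 = 46.0976
  District 3, Candidate B: 81×106/246 = 34.9024
  District 4, Candidate A: 59×140/246 = 33.5772
  District 4, Candidate B: 59×106/246 = 25.4228
Contributions (O − E)²/E:
  (31 − 21.6260)²/21.6260 = 4.0633
  (7 − 16.3740)²/16.3740 = 5.3665
  (38 − 38.6992)²/38.6992 = 0.0126
  (30 − 29.3008)²/29.3008 = 0.0167
  (37 − 46.0976)²/46.0976 = 1.7955
  (44 − 34.9024)²/34.9024 = 2.3714
  (34 − 33.5772)²/33.5772 = 0.0053
  (25 − 25.4228)²/25.4228 = 0.0070
χ² = 4.0633 + 5.3665 + 0.0126 + 0.0167 + 1.7955 + 2.3714 + 0.0053 + 0.0070 = 13.638

13.638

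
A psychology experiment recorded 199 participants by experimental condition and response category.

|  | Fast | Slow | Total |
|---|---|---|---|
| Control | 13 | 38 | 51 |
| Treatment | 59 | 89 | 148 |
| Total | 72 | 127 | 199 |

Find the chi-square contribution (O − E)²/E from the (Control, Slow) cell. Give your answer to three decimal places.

Row total (Control) = 51; column total (Slow) = 127; N = 199.
Expected count E = 51 × 127 / 199 = 32.5477.
Contribution = (O − E)²/E = (38 − 32.5477)² / 32.5477 = 0.913.

0.913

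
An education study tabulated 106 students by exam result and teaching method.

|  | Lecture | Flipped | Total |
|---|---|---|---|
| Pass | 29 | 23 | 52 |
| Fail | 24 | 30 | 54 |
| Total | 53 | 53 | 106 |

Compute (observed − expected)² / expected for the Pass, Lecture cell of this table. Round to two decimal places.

0.35

Row total (Pass) = 52; column total (Lecture) = 53; N = 106.
Expected count E = 52 × 53 / 106 = 26.000.
Contribution = (O − E)²/E = (29 − 26.000)² / 26.000 = 0.35.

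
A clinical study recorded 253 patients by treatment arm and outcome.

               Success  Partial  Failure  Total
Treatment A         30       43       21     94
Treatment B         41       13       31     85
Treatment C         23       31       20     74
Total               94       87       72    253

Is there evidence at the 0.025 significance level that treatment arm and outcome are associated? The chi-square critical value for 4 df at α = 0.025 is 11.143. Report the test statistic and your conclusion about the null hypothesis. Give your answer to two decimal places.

21.19; reject H₀

Grand total N = 253.
Expected counts (row total × column total / N):
  Treatment A, Success: 94×94/253 = 34.925
  Treatment A, Partial: 94×87/253 = 32.324
  Treatment A, Failure: 94×72/253 = 26.751
  Treatment B, Success: 85×94/253 = 31.581
  Treatment B, Partial: 85×87/253 = 29.229
  Treatment B, Failure: 85×72/253 = 24.190
  Treatment C, Success: 74×94/253 = 27.494
  Treatment C, Partial: 74×87/253 = 25.447
  Treatment C, Failure: 74×72/253 = 21.059
Contributions (O − E)²/E:
  (30 − 34.925)²/34.925 = 0.6945
  (43 − 32.324)²/32.324 = 3.5261
  (21 − 26.751)²/26.751 = 1.2364
  (41 − 31.581)²/31.581 = 2.8092
  (13 − 29.229)²/29.229 = 9.0109
  (31 − 24.190)²/24.190 = 1.9172
  (23 − 27.494)²/27.494 = 0.7346
  (31 − 25.447)²/25.447 = 1.2118
  (20 − 21.059)²/21.059 = 0.0533
χ² = 0.6945 + 3.5261 + 1.2364 + 2.8092 + 9.0109 + 1.9172 + 0.7346 + 1.2118 + 0.0533 = 21.19
df = (3−1)(3−1) = 4. Since 21.19 > 11.143, reject the null hypothesis of independence at α = 0.025.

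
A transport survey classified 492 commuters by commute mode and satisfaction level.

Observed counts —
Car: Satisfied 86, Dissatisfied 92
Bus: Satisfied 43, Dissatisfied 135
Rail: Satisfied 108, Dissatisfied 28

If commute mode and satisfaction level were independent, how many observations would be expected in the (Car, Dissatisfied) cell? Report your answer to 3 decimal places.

92.256

Row total (Car) = 178; column total (Dissatisfied) = 255; grand total N = 492.
Expected count = (row total × column total) / N = 178 × 255 / 492 = 92.256.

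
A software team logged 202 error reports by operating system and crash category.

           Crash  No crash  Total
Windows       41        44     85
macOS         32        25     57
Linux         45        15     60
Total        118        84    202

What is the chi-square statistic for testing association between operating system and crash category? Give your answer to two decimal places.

Grand total N = 202.
Expected counts (row total × column total / N):
  Windows, Crash: 85×118/202 = 49.653
  Windows, No crash: 85×84/202 = 35.347
  macOS, Crash: 57×118/202 = 33.297
  macOS, No crash: 57×84/202 = 23.703
  Linux, Crash: 60×118/202 = 35.050
  Linux, No crash: 60×84/202 = 24.950
Contributions (O − E)²/E:
  (41 − 49.653)²/49.653 = 1.5080
  (44 − 35.347)²/35.347 = 2.1183
  (32 − 33.297)²/33.297 = 0.0505
  (25 − 23.703)²/23.703 = 0.0710
  (45 − 35.050)²/35.050 = 2.8246
  (15 − 24.950)²/24.950 = 3.9680
χ² = 1.5080 + 2.1183 + 0.0505 + 0.0710 + 2.8246 + 3.9680 = 10.54

10.54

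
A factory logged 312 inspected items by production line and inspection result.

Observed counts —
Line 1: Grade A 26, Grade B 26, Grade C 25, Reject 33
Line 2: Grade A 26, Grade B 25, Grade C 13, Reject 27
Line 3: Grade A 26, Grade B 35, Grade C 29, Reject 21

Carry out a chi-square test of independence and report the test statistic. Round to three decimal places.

8.589

Row totals: 110, 91, 111. Column totals: 78, 86, 67, 81. Grand total N = 312.
Expected counts (row total × column total / N):
  Line 1, Grade A: 110×78/312 = 27.5000
  Line 1, Grade B: 110×86/312 = 30.3205
  Line 1, Grade C: 110×67/312 = 23.6218
  Line 1, Reject: 110×81/312 = 28.5577
  Line 2, Grade A: 91×78/312 = 22.7500
  Line 2, Grade B: 91×86/312 = 25.0833
  Line 2, Grade C: 91×67/312 = 19.5417
  Line 2, Reject: 91×81/312 = 23.6250
  Line 3, Grade A: 111×78/312 = 27.7500
  Line 3, Grade B: 111×86/312 = 30.5962
  Line 3, Grade C: 111×67/312 = 23.8365
  Line 3, Reject: 111×81/312 = 28.8173
Contributions (O − E)²/E:
  (26 − 27.5000)²/27.5000 = 0.0818
  (26 − 30.3205)²/30.3205 = 0.6156
  (25 − 23.6218)²/23.6218 = 0.0804
  (33 − 28.5577)²/28.5577 = 0.6910
  (26 − 22.7500)²/22.7500 = 0.4643
  (25 − 25.0833)²/25.0833 = 0.0003
  (13 − 19.5417)²/19.5417 = 2.1899
  (27 − 23.6250)²/23.6250 = 0.4821
  (26 − 27.7500)²/27.7500 = 0.1104
  (35 − 30.5962)²/30.5962 = 0.6339
  (29 − 23.8365)²/23.8365 = 1.1185
  (21 − 28.8173)²/28.8173 = 2.1206
χ² = 0.0818 + 0.6156 + 0.0804 + 0.6910 + 0.4643 + 0.0003 + 2.1899 + 0.4821 + 0.1104 + 0.6339 + 1.1185 + 2.1206 = 8.589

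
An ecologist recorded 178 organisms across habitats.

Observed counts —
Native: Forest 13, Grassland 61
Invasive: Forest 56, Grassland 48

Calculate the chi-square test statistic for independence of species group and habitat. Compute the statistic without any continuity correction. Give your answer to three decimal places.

23.972

Row totals: 74, 104. Column totals: 69, 109. Grand total N = 178.
Expected counts (row total × column total / N):
  Native, Forest: 74×69/178 = 28.6854
  Native, Grassland: 74×109/178 = 45.3146
  Invasive, Forest: 104×69/178 = 40.3146
  Invasive, Grassland: 104×109/178 = 63.6854
Contributions (O − E)²/E:
  (13 − 28.6854)²/28.6854 = 8.5769
  (61 − 45.3146)²/45.3146 = 5.4294
  (56 − 40.3146)²/40.3146 = 6.1028
  (48 − 63.6854)²/63.6854 = 3.8632
χ² = 8.5769 + 5.4294 + 6.1028 + 3.8632 = 23.972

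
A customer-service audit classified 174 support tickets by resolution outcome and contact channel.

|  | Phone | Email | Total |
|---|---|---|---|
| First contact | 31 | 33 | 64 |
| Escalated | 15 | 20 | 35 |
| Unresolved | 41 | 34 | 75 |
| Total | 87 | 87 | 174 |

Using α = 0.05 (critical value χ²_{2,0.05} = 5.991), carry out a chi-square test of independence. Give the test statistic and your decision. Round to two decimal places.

Grand total N = 174.
Expected counts (row total × column total / N):
  First contact, Phone: 64×87/174 = 32.000
  First contact, Email: 64×87/174 = 32.000
  Escalated, Phone: 35×87/174 = 17.500
  Escalated, Email: 35×87/174 = 17.500
  Unresolved, Phone: 75×87/174 = 37.500
  Unresolved, Email: 75×87/174 = 37.500
Contributions (O − E)²/E:
  (31 − 32.000)²/32.000 = 0.0313
  (33 − 32.000)²/32.000 = 0.0313
  (15 − 17.500)²/17.500 = 0.3571
  (20 − 17.500)²/17.500 = 0.3571
  (41 − 37.500)²/37.500 = 0.3267
  (34 − 37.500)²/37.500 = 0.3267
χ² = 0.0313 + 0.0313 + 0.3571 + 0.3571 + 0.3267 + 0.3267 = 1.43
df = (3−1)(2−1) = 2. Since 1.43 < 5.991, fail to reject the null hypothesis of independence at α = 0.05.

1.43; fail to reject H₀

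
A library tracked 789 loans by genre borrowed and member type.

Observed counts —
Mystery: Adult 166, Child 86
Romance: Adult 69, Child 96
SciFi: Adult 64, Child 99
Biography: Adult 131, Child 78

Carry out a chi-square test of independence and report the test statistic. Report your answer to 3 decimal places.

Row totals: 252, 165, 163, 209. Column totals: 430, 359. Grand total N = 789.
Expected counts (row total × column total / N):
  Mystery, Adult: 252×430/789 = 137.33840
  Mystery, Child: 252×359/789 = 114.66160
  Romance, Adult: 165×430/789 = 89.92395
  Romance, Child: 165×359/789 = 75.07605
  SciFi, Adult: 163×430/789 = 88.83397
  SciFi, Child: 163×359/789 = 74.16603
  Biography, Adult: 209×430/789 = 113.90368
  Biography, Child: 209×359/789 = 95.09632
Contributions (O − E)²/E:
  (166 − 137.33840)²/137.33840 = 5.9815
  (86 − 114.66160)²/114.66160 = 7.1645
  (69 − 89.92395)²/89.92395 = 4.8687
  (96 − 75.07605)²/75.07605 = 5.8316
  (64 − 88.83397)²/88.83397 = 6.9425
  (99 − 74.16603)²/74.16603 = 8.3155
  (131 − 113.90368)²/113.90368 = 2.5661
  (78 − 95.09632)²/95.09632 = 3.0736
χ² = 5.9815 + 7.1645 + 4.8687 + 5.8316 + 6.9425 + 8.3155 + 2.5661 + 3.0736 = 44.744

44.744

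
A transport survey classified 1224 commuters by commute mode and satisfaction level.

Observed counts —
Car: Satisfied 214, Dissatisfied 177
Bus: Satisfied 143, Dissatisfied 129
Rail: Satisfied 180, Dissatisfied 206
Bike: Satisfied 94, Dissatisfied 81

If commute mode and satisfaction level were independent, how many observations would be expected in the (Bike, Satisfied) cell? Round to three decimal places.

Row total (Bike) = 175; column total (Satisfied) = 631; grand total N = 1224.
Expected count = (row total × column total) / N = 175 × 631 / 1224 = 90.217.

90.217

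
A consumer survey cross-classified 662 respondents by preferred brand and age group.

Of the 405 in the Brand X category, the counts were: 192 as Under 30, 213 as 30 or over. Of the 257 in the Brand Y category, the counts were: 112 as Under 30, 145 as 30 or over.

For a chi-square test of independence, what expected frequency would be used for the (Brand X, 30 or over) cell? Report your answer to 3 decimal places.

219.018

Row total (Brand X) = 405; column total (30 or over) = 358; grand total N = 662.
Expected count = (row total × column total) / N = 405 × 358 / 662 = 219.018.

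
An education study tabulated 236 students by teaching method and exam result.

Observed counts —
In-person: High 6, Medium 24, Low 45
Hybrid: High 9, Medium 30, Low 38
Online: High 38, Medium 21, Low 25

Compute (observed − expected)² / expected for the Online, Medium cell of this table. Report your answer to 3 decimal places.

Row total (Online) = 84; column total (Medium) = 75; N = 236.
Expected count E = 84 × 75 / 236 = 26.69492.
Contribution = (O − E)²/E = (21 − 26.69492)² / 26.69492 = 1.215.

1.215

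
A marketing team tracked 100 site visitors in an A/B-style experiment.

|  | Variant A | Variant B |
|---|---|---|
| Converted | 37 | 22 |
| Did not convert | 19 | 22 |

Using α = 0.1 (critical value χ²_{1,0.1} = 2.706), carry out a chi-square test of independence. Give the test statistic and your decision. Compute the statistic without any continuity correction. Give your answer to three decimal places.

Row totals: 59, 41. Column totals: 56, 44. Grand total N = 100.
Expected counts (row total × column total / N):
  Converted, Variant A: 59×56/100 = 33.0400
  Converted, Variant B: 59×44/100 = 25.9600
  Did not convert, Variant A: 41×56/100 = 22.9600
  Did not convert, Variant B: 41×44/100 = 18.0400
Contributions (O − E)²/E:
  (37 − 33.0400)²/33.0400 = 0.4746
  (22 − 25.9600)²/25.9600 = 0.6041
  (19 − 22.9600)²/22.9600 = 0.6830
  (22 − 18.0400)²/18.0400 = 0.8693
χ² = 0.4746 + 0.6041 + 0.6830 + 0.8693 = 2.631
df = (2−1)(2−1) = 1. Since 2.631 < 2.706, fail to reject the null hypothesis of independence at α = 0.1.

2.631; fail to reject H₀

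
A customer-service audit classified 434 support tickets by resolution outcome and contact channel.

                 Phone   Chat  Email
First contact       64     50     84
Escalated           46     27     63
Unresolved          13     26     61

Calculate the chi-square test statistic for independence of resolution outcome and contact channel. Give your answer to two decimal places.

Row totals: 198, 136, 100. Column totals: 123, 103, 208. Grand total N = 434.
Expected counts (row total × column total / N):
  First contact, Phone: 198×123/434 = 56.115
  First contact, Chat: 198×103/434 = 46.991
  First contact, Email: 198×208/434 = 94.894
  Escalated, Phone: 136×123/434 = 38.544
  Escalated, Chat: 136×103/434 = 32.276
  Escalated, Email: 136×208/434 = 65.180
  Unresolved, Phone: 100×123/434 = 28.341
  Unresolved, Chat: 100×103/434 = 23.733
  Unresolved, Email: 100×208/434 = 47.926
Contributions (O − E)²/E:
  (64 − 56.115)²/56.115 = 1.1080
  (50 − 46.991)²/46.991 = 0.1927
  (84 − 94.894)²/94.894 = 1.2507
  (46 − 38.544)²/38.544 = 1.4423
  (27 − 32.276)²/32.276 = 0.8624
  (63 − 65.180)²/65.180 = 0.0729
  (13 − 28.341)²/28.341 = 8.3041
  (26 − 23.733)²/23.733 = 0.2165
  (61 − 47.926)²/47.926 = 3.5665
χ² = 1.1080 + 0.1927 + 1.2507 + 1.4423 + 0.8624 + 0.0729 + 8.3041 + 0.2165 + 3.5665 = 17.02

17.02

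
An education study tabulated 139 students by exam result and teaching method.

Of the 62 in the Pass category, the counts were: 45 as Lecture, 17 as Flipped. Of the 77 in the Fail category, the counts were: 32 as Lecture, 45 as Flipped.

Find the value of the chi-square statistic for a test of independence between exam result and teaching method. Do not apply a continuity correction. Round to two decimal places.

Row totals: 62, 77. Column totals: 77, 62. Grand total N = 139.
Expected counts (row total × column total / N):
  Pass, Lecture: 62×77/139 = 34.34532
  Pass, Flipped: 62×62/139 = 27.65468
  Fail, Lecture: 77×77/139 = 42.65468
  Fail, Flipped: 77×62/139 = 34.34532
Contributions (O − E)²/E:
  (45 − 34.34532)²/34.34532 = 3.3053
  (17 − 27.65468)²/27.65468 = 4.1050
  (32 − 42.65468)²/42.65468 = 2.6614
  (45 − 34.34532)²/34.34532 = 3.3053
χ² = 3.3053 + 4.1050 + 2.6614 + 3.3053 = 13.38

13.38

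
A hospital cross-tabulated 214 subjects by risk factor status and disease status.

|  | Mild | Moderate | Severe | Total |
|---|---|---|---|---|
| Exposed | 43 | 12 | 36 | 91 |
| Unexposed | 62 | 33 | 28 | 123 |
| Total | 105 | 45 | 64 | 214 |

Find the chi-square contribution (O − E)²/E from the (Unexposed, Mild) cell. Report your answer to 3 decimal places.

Row total (Unexposed) = 123; column total (Mild) = 105; N = 214.
Expected count E = 123 × 105 / 214 = 60.3505.
Contribution = (O − E)²/E = (62 − 60.3505)² / 60.3505 = 0.045.

0.045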